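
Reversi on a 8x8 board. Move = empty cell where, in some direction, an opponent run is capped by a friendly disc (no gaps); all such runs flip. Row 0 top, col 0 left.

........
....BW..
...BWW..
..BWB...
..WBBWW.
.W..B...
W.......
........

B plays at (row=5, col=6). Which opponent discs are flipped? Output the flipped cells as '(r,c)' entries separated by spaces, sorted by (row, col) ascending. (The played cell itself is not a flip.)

Dir NW: opp run (4,5) capped by B -> flip
Dir N: opp run (4,6), next='.' -> no flip
Dir NE: first cell '.' (not opp) -> no flip
Dir W: first cell '.' (not opp) -> no flip
Dir E: first cell '.' (not opp) -> no flip
Dir SW: first cell '.' (not opp) -> no flip
Dir S: first cell '.' (not opp) -> no flip
Dir SE: first cell '.' (not opp) -> no flip

Answer: (4,5)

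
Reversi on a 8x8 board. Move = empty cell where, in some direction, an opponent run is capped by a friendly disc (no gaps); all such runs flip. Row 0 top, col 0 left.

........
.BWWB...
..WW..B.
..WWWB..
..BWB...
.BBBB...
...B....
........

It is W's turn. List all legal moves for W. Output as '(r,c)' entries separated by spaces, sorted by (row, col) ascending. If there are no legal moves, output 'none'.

(0,0): flips 1 -> legal
(0,1): no bracket -> illegal
(0,2): no bracket -> illegal
(0,3): no bracket -> illegal
(0,4): no bracket -> illegal
(0,5): flips 1 -> legal
(1,0): flips 1 -> legal
(1,5): flips 1 -> legal
(1,6): no bracket -> illegal
(1,7): no bracket -> illegal
(2,0): no bracket -> illegal
(2,1): no bracket -> illegal
(2,4): no bracket -> illegal
(2,5): no bracket -> illegal
(2,7): no bracket -> illegal
(3,1): no bracket -> illegal
(3,6): flips 1 -> legal
(3,7): no bracket -> illegal
(4,0): no bracket -> illegal
(4,1): flips 1 -> legal
(4,5): flips 1 -> legal
(4,6): no bracket -> illegal
(5,0): no bracket -> illegal
(5,5): flips 1 -> legal
(6,0): flips 2 -> legal
(6,1): flips 1 -> legal
(6,2): flips 2 -> legal
(6,4): flips 2 -> legal
(6,5): flips 1 -> legal
(7,2): no bracket -> illegal
(7,3): flips 2 -> legal
(7,4): no bracket -> illegal

Answer: (0,0) (0,5) (1,0) (1,5) (3,6) (4,1) (4,5) (5,5) (6,0) (6,1) (6,2) (6,4) (6,5) (7,3)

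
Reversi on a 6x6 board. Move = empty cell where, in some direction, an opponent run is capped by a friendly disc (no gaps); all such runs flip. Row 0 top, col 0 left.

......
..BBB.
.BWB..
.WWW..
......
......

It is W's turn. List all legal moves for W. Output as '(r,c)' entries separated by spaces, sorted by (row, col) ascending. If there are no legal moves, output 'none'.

(0,1): no bracket -> illegal
(0,2): flips 1 -> legal
(0,3): flips 2 -> legal
(0,4): flips 1 -> legal
(0,5): flips 2 -> legal
(1,0): flips 1 -> legal
(1,1): flips 1 -> legal
(1,5): no bracket -> illegal
(2,0): flips 1 -> legal
(2,4): flips 1 -> legal
(2,5): no bracket -> illegal
(3,0): no bracket -> illegal
(3,4): no bracket -> illegal

Answer: (0,2) (0,3) (0,4) (0,5) (1,0) (1,1) (2,0) (2,4)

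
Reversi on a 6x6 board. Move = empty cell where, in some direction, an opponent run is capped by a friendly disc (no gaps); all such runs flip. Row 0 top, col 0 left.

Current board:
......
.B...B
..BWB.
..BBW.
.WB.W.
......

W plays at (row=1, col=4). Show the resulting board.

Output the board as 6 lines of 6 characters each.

Answer: ......
.B..WB
..BWW.
..BBW.
.WB.W.
......

Derivation:
Place W at (1,4); scan 8 dirs for brackets.
Dir NW: first cell '.' (not opp) -> no flip
Dir N: first cell '.' (not opp) -> no flip
Dir NE: first cell '.' (not opp) -> no flip
Dir W: first cell '.' (not opp) -> no flip
Dir E: opp run (1,5), next=edge -> no flip
Dir SW: first cell 'W' (not opp) -> no flip
Dir S: opp run (2,4) capped by W -> flip
Dir SE: first cell '.' (not opp) -> no flip
All flips: (2,4)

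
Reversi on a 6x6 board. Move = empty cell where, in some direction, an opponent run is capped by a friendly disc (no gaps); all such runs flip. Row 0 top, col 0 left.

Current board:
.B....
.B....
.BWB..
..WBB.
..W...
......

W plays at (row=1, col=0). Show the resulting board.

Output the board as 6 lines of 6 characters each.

Answer: .B....
WB....
.WWB..
..WBB.
..W...
......

Derivation:
Place W at (1,0); scan 8 dirs for brackets.
Dir NW: edge -> no flip
Dir N: first cell '.' (not opp) -> no flip
Dir NE: opp run (0,1), next=edge -> no flip
Dir W: edge -> no flip
Dir E: opp run (1,1), next='.' -> no flip
Dir SW: edge -> no flip
Dir S: first cell '.' (not opp) -> no flip
Dir SE: opp run (2,1) capped by W -> flip
All flips: (2,1)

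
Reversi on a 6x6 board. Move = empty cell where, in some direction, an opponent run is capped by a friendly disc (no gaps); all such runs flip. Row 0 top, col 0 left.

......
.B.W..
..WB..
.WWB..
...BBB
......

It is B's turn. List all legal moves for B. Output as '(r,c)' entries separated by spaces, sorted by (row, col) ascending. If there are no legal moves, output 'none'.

(0,2): no bracket -> illegal
(0,3): flips 1 -> legal
(0,4): no bracket -> illegal
(1,2): no bracket -> illegal
(1,4): no bracket -> illegal
(2,0): no bracket -> illegal
(2,1): flips 2 -> legal
(2,4): no bracket -> illegal
(3,0): flips 2 -> legal
(4,0): no bracket -> illegal
(4,1): flips 1 -> legal
(4,2): no bracket -> illegal

Answer: (0,3) (2,1) (3,0) (4,1)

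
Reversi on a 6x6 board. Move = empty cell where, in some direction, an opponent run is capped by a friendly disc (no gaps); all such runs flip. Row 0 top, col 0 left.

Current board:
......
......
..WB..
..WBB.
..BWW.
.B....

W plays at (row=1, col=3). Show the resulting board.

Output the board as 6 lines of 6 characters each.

Place W at (1,3); scan 8 dirs for brackets.
Dir NW: first cell '.' (not opp) -> no flip
Dir N: first cell '.' (not opp) -> no flip
Dir NE: first cell '.' (not opp) -> no flip
Dir W: first cell '.' (not opp) -> no flip
Dir E: first cell '.' (not opp) -> no flip
Dir SW: first cell 'W' (not opp) -> no flip
Dir S: opp run (2,3) (3,3) capped by W -> flip
Dir SE: first cell '.' (not opp) -> no flip
All flips: (2,3) (3,3)

Answer: ......
...W..
..WW..
..WWB.
..BWW.
.B....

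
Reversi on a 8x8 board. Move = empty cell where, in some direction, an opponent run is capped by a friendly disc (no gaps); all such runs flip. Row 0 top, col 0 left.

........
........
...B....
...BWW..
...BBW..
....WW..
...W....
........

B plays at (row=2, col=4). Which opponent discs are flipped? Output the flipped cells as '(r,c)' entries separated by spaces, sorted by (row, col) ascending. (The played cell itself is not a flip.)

Answer: (3,4)

Derivation:
Dir NW: first cell '.' (not opp) -> no flip
Dir N: first cell '.' (not opp) -> no flip
Dir NE: first cell '.' (not opp) -> no flip
Dir W: first cell 'B' (not opp) -> no flip
Dir E: first cell '.' (not opp) -> no flip
Dir SW: first cell 'B' (not opp) -> no flip
Dir S: opp run (3,4) capped by B -> flip
Dir SE: opp run (3,5), next='.' -> no flip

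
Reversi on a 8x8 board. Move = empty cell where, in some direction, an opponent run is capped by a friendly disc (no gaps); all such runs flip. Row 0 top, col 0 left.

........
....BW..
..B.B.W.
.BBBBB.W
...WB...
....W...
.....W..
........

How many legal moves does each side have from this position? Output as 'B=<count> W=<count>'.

-- B to move --
(0,4): no bracket -> illegal
(0,5): no bracket -> illegal
(0,6): flips 1 -> legal
(1,6): flips 1 -> legal
(1,7): flips 1 -> legal
(2,5): no bracket -> illegal
(2,7): no bracket -> illegal
(3,6): no bracket -> illegal
(4,2): flips 1 -> legal
(4,5): no bracket -> illegal
(4,6): no bracket -> illegal
(4,7): no bracket -> illegal
(5,2): flips 1 -> legal
(5,3): flips 1 -> legal
(5,5): no bracket -> illegal
(5,6): no bracket -> illegal
(6,3): no bracket -> illegal
(6,4): flips 1 -> legal
(6,6): no bracket -> illegal
(7,4): no bracket -> illegal
(7,5): no bracket -> illegal
(7,6): flips 3 -> legal
B mobility = 8
-- W to move --
(0,3): no bracket -> illegal
(0,4): flips 4 -> legal
(0,5): no bracket -> illegal
(1,1): no bracket -> illegal
(1,2): no bracket -> illegal
(1,3): flips 1 -> legal
(2,0): no bracket -> illegal
(2,1): flips 1 -> legal
(2,3): flips 1 -> legal
(2,5): flips 1 -> legal
(3,0): no bracket -> illegal
(3,6): no bracket -> illegal
(4,0): no bracket -> illegal
(4,1): no bracket -> illegal
(4,2): flips 2 -> legal
(4,5): flips 1 -> legal
(4,6): no bracket -> illegal
(5,3): flips 2 -> legal
(5,5): no bracket -> illegal
W mobility = 8

Answer: B=8 W=8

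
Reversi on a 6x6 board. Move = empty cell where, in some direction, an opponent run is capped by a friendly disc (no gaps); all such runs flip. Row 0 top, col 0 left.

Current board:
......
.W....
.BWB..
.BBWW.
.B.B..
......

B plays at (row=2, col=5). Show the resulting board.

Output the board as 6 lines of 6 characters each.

Answer: ......
.W....
.BWB.B
.BBWB.
.B.B..
......

Derivation:
Place B at (2,5); scan 8 dirs for brackets.
Dir NW: first cell '.' (not opp) -> no flip
Dir N: first cell '.' (not opp) -> no flip
Dir NE: edge -> no flip
Dir W: first cell '.' (not opp) -> no flip
Dir E: edge -> no flip
Dir SW: opp run (3,4) capped by B -> flip
Dir S: first cell '.' (not opp) -> no flip
Dir SE: edge -> no flip
All flips: (3,4)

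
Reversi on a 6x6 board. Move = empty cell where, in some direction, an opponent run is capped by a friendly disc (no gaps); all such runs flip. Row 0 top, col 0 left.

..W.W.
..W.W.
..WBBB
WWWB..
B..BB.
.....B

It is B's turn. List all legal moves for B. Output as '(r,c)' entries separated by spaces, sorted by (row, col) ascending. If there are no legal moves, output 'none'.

(0,1): flips 1 -> legal
(0,3): flips 1 -> legal
(0,5): flips 1 -> legal
(1,1): flips 1 -> legal
(1,3): flips 2 -> legal
(1,5): no bracket -> illegal
(2,0): flips 1 -> legal
(2,1): flips 2 -> legal
(4,1): flips 1 -> legal
(4,2): no bracket -> illegal

Answer: (0,1) (0,3) (0,5) (1,1) (1,3) (2,0) (2,1) (4,1)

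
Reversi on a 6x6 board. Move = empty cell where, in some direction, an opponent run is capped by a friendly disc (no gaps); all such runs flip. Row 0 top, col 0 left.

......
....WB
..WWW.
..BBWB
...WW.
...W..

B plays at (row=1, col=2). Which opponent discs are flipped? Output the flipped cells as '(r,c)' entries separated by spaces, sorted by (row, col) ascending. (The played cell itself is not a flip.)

Dir NW: first cell '.' (not opp) -> no flip
Dir N: first cell '.' (not opp) -> no flip
Dir NE: first cell '.' (not opp) -> no flip
Dir W: first cell '.' (not opp) -> no flip
Dir E: first cell '.' (not opp) -> no flip
Dir SW: first cell '.' (not opp) -> no flip
Dir S: opp run (2,2) capped by B -> flip
Dir SE: opp run (2,3) (3,4), next='.' -> no flip

Answer: (2,2)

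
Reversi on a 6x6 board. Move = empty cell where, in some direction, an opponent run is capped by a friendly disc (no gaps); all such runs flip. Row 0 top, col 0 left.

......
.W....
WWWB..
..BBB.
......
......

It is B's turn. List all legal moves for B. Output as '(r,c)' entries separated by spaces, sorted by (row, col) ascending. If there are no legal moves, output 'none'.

(0,0): flips 2 -> legal
(0,1): no bracket -> illegal
(0,2): no bracket -> illegal
(1,0): flips 1 -> legal
(1,2): flips 1 -> legal
(1,3): no bracket -> illegal
(3,0): no bracket -> illegal
(3,1): no bracket -> illegal

Answer: (0,0) (1,0) (1,2)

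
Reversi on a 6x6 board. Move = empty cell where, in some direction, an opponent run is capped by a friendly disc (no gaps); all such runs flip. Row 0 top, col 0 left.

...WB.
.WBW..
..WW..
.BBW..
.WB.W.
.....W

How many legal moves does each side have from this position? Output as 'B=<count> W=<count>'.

-- B to move --
(0,0): no bracket -> illegal
(0,1): no bracket -> illegal
(0,2): flips 1 -> legal
(1,0): flips 1 -> legal
(1,4): flips 2 -> legal
(2,0): no bracket -> illegal
(2,1): no bracket -> illegal
(2,4): flips 1 -> legal
(3,0): no bracket -> illegal
(3,4): flips 2 -> legal
(3,5): no bracket -> illegal
(4,0): flips 1 -> legal
(4,3): no bracket -> illegal
(4,5): no bracket -> illegal
(5,0): flips 1 -> legal
(5,1): flips 1 -> legal
(5,2): no bracket -> illegal
(5,3): no bracket -> illegal
(5,4): no bracket -> illegal
B mobility = 8
-- W to move --
(0,1): flips 1 -> legal
(0,2): flips 1 -> legal
(0,5): flips 1 -> legal
(1,4): no bracket -> illegal
(1,5): no bracket -> illegal
(2,0): no bracket -> illegal
(2,1): flips 2 -> legal
(3,0): flips 2 -> legal
(4,0): flips 1 -> legal
(4,3): flips 1 -> legal
(5,1): flips 1 -> legal
(5,2): flips 2 -> legal
(5,3): no bracket -> illegal
W mobility = 9

Answer: B=8 W=9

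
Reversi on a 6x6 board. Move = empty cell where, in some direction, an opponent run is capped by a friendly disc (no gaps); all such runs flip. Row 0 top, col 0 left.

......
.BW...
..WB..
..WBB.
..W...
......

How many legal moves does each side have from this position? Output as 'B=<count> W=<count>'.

-- B to move --
(0,1): flips 1 -> legal
(0,2): no bracket -> illegal
(0,3): no bracket -> illegal
(1,3): flips 1 -> legal
(2,1): flips 1 -> legal
(3,1): flips 1 -> legal
(4,1): flips 1 -> legal
(4,3): no bracket -> illegal
(5,1): flips 1 -> legal
(5,2): no bracket -> illegal
(5,3): no bracket -> illegal
B mobility = 6
-- W to move --
(0,0): flips 1 -> legal
(0,1): no bracket -> illegal
(0,2): no bracket -> illegal
(1,0): flips 1 -> legal
(1,3): no bracket -> illegal
(1,4): flips 1 -> legal
(2,0): no bracket -> illegal
(2,1): no bracket -> illegal
(2,4): flips 2 -> legal
(2,5): no bracket -> illegal
(3,5): flips 2 -> legal
(4,3): no bracket -> illegal
(4,4): flips 1 -> legal
(4,5): flips 2 -> legal
W mobility = 7

Answer: B=6 W=7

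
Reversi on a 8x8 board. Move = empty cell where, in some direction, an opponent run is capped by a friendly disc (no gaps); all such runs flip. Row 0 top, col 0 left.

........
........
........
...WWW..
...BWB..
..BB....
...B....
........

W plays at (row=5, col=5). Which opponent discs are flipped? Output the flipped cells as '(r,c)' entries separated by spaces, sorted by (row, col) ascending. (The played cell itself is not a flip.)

Answer: (4,5)

Derivation:
Dir NW: first cell 'W' (not opp) -> no flip
Dir N: opp run (4,5) capped by W -> flip
Dir NE: first cell '.' (not opp) -> no flip
Dir W: first cell '.' (not opp) -> no flip
Dir E: first cell '.' (not opp) -> no flip
Dir SW: first cell '.' (not opp) -> no flip
Dir S: first cell '.' (not opp) -> no flip
Dir SE: first cell '.' (not opp) -> no flip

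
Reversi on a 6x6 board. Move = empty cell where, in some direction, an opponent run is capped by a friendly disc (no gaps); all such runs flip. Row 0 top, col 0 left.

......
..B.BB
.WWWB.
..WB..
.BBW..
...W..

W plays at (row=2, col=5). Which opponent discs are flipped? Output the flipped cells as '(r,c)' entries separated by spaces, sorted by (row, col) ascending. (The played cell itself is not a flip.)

Dir NW: opp run (1,4), next='.' -> no flip
Dir N: opp run (1,5), next='.' -> no flip
Dir NE: edge -> no flip
Dir W: opp run (2,4) capped by W -> flip
Dir E: edge -> no flip
Dir SW: first cell '.' (not opp) -> no flip
Dir S: first cell '.' (not opp) -> no flip
Dir SE: edge -> no flip

Answer: (2,4)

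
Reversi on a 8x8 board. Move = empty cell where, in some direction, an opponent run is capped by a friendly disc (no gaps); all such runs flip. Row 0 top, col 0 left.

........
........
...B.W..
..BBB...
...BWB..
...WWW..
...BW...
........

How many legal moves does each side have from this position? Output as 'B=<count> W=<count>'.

-- B to move --
(1,4): no bracket -> illegal
(1,5): no bracket -> illegal
(1,6): flips 1 -> legal
(2,4): no bracket -> illegal
(2,6): no bracket -> illegal
(3,5): no bracket -> illegal
(3,6): no bracket -> illegal
(4,2): no bracket -> illegal
(4,6): no bracket -> illegal
(5,2): no bracket -> illegal
(5,6): no bracket -> illegal
(6,2): no bracket -> illegal
(6,5): flips 3 -> legal
(6,6): flips 2 -> legal
(7,3): no bracket -> illegal
(7,4): flips 3 -> legal
(7,5): no bracket -> illegal
B mobility = 4
-- W to move --
(1,2): no bracket -> illegal
(1,3): flips 3 -> legal
(1,4): no bracket -> illegal
(2,1): flips 2 -> legal
(2,2): flips 1 -> legal
(2,4): flips 1 -> legal
(3,1): no bracket -> illegal
(3,5): flips 1 -> legal
(3,6): flips 1 -> legal
(4,1): no bracket -> illegal
(4,2): flips 1 -> legal
(4,6): flips 1 -> legal
(5,2): flips 2 -> legal
(5,6): no bracket -> illegal
(6,2): flips 1 -> legal
(7,2): flips 1 -> legal
(7,3): flips 1 -> legal
(7,4): no bracket -> illegal
W mobility = 12

Answer: B=4 W=12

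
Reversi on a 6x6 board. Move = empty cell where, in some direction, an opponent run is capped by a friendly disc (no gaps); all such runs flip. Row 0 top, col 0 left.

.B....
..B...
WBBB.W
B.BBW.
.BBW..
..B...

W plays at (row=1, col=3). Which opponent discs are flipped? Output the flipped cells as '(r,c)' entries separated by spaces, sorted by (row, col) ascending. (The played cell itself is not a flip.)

Answer: (2,3) (3,3)

Derivation:
Dir NW: first cell '.' (not opp) -> no flip
Dir N: first cell '.' (not opp) -> no flip
Dir NE: first cell '.' (not opp) -> no flip
Dir W: opp run (1,2), next='.' -> no flip
Dir E: first cell '.' (not opp) -> no flip
Dir SW: opp run (2,2), next='.' -> no flip
Dir S: opp run (2,3) (3,3) capped by W -> flip
Dir SE: first cell '.' (not opp) -> no flip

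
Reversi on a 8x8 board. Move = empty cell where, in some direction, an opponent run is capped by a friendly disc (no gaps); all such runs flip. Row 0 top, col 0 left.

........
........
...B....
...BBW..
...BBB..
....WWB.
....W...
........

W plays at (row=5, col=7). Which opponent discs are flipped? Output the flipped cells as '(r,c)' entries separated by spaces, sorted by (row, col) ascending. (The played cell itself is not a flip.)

Answer: (5,6)

Derivation:
Dir NW: first cell '.' (not opp) -> no flip
Dir N: first cell '.' (not opp) -> no flip
Dir NE: edge -> no flip
Dir W: opp run (5,6) capped by W -> flip
Dir E: edge -> no flip
Dir SW: first cell '.' (not opp) -> no flip
Dir S: first cell '.' (not opp) -> no flip
Dir SE: edge -> no flip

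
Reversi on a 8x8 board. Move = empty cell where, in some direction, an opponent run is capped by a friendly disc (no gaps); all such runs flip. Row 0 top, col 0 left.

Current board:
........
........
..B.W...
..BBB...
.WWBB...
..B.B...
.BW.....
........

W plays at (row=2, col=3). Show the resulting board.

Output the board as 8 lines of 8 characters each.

Place W at (2,3); scan 8 dirs for brackets.
Dir NW: first cell '.' (not opp) -> no flip
Dir N: first cell '.' (not opp) -> no flip
Dir NE: first cell '.' (not opp) -> no flip
Dir W: opp run (2,2), next='.' -> no flip
Dir E: first cell 'W' (not opp) -> no flip
Dir SW: opp run (3,2) capped by W -> flip
Dir S: opp run (3,3) (4,3), next='.' -> no flip
Dir SE: opp run (3,4), next='.' -> no flip
All flips: (3,2)

Answer: ........
........
..BWW...
..WBB...
.WWBB...
..B.B...
.BW.....
........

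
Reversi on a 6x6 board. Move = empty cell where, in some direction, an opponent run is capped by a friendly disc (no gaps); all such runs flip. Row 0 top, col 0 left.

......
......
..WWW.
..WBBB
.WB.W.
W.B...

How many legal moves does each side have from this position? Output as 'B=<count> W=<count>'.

-- B to move --
(1,1): flips 1 -> legal
(1,2): flips 3 -> legal
(1,3): flips 2 -> legal
(1,4): flips 1 -> legal
(1,5): flips 1 -> legal
(2,1): no bracket -> illegal
(2,5): no bracket -> illegal
(3,0): flips 1 -> legal
(3,1): flips 1 -> legal
(4,0): flips 1 -> legal
(4,3): no bracket -> illegal
(4,5): no bracket -> illegal
(5,1): no bracket -> illegal
(5,3): flips 1 -> legal
(5,4): flips 1 -> legal
(5,5): flips 1 -> legal
B mobility = 11
-- W to move --
(2,5): no bracket -> illegal
(3,1): no bracket -> illegal
(4,3): flips 2 -> legal
(4,5): flips 1 -> legal
(5,1): flips 2 -> legal
(5,3): no bracket -> illegal
W mobility = 3

Answer: B=11 W=3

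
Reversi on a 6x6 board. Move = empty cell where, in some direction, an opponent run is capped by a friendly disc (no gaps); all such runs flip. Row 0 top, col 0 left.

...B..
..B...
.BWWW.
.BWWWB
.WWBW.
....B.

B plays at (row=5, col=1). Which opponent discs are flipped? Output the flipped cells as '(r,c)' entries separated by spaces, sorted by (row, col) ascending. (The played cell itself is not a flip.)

Dir NW: first cell '.' (not opp) -> no flip
Dir N: opp run (4,1) capped by B -> flip
Dir NE: opp run (4,2) (3,3) (2,4), next='.' -> no flip
Dir W: first cell '.' (not opp) -> no flip
Dir E: first cell '.' (not opp) -> no flip
Dir SW: edge -> no flip
Dir S: edge -> no flip
Dir SE: edge -> no flip

Answer: (4,1)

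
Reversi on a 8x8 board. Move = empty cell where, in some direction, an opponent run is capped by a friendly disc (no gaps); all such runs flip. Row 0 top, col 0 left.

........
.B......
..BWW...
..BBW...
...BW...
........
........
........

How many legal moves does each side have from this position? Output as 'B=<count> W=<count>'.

-- B to move --
(1,2): no bracket -> illegal
(1,3): flips 1 -> legal
(1,4): flips 1 -> legal
(1,5): flips 1 -> legal
(2,5): flips 3 -> legal
(3,5): flips 1 -> legal
(4,5): flips 1 -> legal
(5,3): no bracket -> illegal
(5,4): no bracket -> illegal
(5,5): flips 1 -> legal
B mobility = 7
-- W to move --
(0,0): flips 3 -> legal
(0,1): no bracket -> illegal
(0,2): no bracket -> illegal
(1,0): no bracket -> illegal
(1,2): no bracket -> illegal
(1,3): no bracket -> illegal
(2,0): no bracket -> illegal
(2,1): flips 1 -> legal
(3,1): flips 2 -> legal
(4,1): flips 1 -> legal
(4,2): flips 2 -> legal
(5,2): flips 1 -> legal
(5,3): flips 2 -> legal
(5,4): no bracket -> illegal
W mobility = 7

Answer: B=7 W=7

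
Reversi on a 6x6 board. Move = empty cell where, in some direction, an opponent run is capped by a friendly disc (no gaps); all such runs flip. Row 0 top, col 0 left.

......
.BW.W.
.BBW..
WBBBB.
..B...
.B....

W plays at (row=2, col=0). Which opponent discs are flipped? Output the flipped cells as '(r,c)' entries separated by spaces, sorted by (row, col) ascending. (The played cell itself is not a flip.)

Answer: (2,1) (2,2)

Derivation:
Dir NW: edge -> no flip
Dir N: first cell '.' (not opp) -> no flip
Dir NE: opp run (1,1), next='.' -> no flip
Dir W: edge -> no flip
Dir E: opp run (2,1) (2,2) capped by W -> flip
Dir SW: edge -> no flip
Dir S: first cell 'W' (not opp) -> no flip
Dir SE: opp run (3,1) (4,2), next='.' -> no flip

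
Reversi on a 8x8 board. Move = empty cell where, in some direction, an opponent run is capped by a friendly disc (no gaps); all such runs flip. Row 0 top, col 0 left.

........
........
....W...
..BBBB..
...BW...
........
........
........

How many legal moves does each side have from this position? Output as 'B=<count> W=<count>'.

Answer: B=7 W=4

Derivation:
-- B to move --
(1,3): flips 1 -> legal
(1,4): flips 1 -> legal
(1,5): flips 1 -> legal
(2,3): no bracket -> illegal
(2,5): no bracket -> illegal
(4,5): flips 1 -> legal
(5,3): flips 1 -> legal
(5,4): flips 1 -> legal
(5,5): flips 1 -> legal
B mobility = 7
-- W to move --
(2,1): no bracket -> illegal
(2,2): flips 1 -> legal
(2,3): no bracket -> illegal
(2,5): no bracket -> illegal
(2,6): flips 1 -> legal
(3,1): no bracket -> illegal
(3,6): no bracket -> illegal
(4,1): no bracket -> illegal
(4,2): flips 2 -> legal
(4,5): no bracket -> illegal
(4,6): flips 1 -> legal
(5,2): no bracket -> illegal
(5,3): no bracket -> illegal
(5,4): no bracket -> illegal
W mobility = 4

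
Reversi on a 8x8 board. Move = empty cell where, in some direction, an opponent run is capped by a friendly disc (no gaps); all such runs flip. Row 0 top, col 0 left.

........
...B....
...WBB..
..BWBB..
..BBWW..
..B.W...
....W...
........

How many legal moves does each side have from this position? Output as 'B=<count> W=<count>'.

Answer: B=9 W=10

Derivation:
-- B to move --
(1,2): flips 1 -> legal
(1,4): flips 1 -> legal
(2,2): flips 1 -> legal
(3,6): no bracket -> illegal
(4,6): flips 2 -> legal
(5,3): flips 1 -> legal
(5,5): flips 1 -> legal
(5,6): flips 1 -> legal
(6,3): no bracket -> illegal
(6,5): flips 1 -> legal
(7,3): no bracket -> illegal
(7,4): flips 3 -> legal
(7,5): no bracket -> illegal
B mobility = 9
-- W to move --
(0,2): no bracket -> illegal
(0,3): flips 1 -> legal
(0,4): no bracket -> illegal
(1,2): no bracket -> illegal
(1,4): flips 2 -> legal
(1,5): flips 3 -> legal
(1,6): no bracket -> illegal
(2,1): flips 2 -> legal
(2,2): no bracket -> illegal
(2,6): flips 3 -> legal
(3,1): flips 1 -> legal
(3,6): flips 2 -> legal
(4,1): flips 3 -> legal
(4,6): no bracket -> illegal
(5,1): flips 1 -> legal
(5,3): flips 1 -> legal
(6,1): no bracket -> illegal
(6,2): no bracket -> illegal
(6,3): no bracket -> illegal
W mobility = 10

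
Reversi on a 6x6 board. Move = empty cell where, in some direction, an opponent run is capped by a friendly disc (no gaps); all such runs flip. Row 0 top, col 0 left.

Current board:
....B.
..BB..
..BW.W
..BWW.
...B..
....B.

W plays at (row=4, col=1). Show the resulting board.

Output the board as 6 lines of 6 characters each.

Answer: ....B.
..BB..
..BW.W
..WWW.
.W.B..
....B.

Derivation:
Place W at (4,1); scan 8 dirs for brackets.
Dir NW: first cell '.' (not opp) -> no flip
Dir N: first cell '.' (not opp) -> no flip
Dir NE: opp run (3,2) capped by W -> flip
Dir W: first cell '.' (not opp) -> no flip
Dir E: first cell '.' (not opp) -> no flip
Dir SW: first cell '.' (not opp) -> no flip
Dir S: first cell '.' (not opp) -> no flip
Dir SE: first cell '.' (not opp) -> no flip
All flips: (3,2)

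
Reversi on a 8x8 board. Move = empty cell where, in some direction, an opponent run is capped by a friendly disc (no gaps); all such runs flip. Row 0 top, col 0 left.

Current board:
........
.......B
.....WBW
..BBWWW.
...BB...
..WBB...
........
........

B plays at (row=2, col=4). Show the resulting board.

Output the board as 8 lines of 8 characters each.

Place B at (2,4); scan 8 dirs for brackets.
Dir NW: first cell '.' (not opp) -> no flip
Dir N: first cell '.' (not opp) -> no flip
Dir NE: first cell '.' (not opp) -> no flip
Dir W: first cell '.' (not opp) -> no flip
Dir E: opp run (2,5) capped by B -> flip
Dir SW: first cell 'B' (not opp) -> no flip
Dir S: opp run (3,4) capped by B -> flip
Dir SE: opp run (3,5), next='.' -> no flip
All flips: (2,5) (3,4)

Answer: ........
.......B
....BBBW
..BBBWW.
...BB...
..WBB...
........
........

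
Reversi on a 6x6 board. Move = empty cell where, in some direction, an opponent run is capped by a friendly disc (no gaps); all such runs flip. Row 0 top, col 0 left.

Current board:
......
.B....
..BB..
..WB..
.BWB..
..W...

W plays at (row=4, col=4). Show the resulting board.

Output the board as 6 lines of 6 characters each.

Answer: ......
.B....
..BB..
..WB..
.BWWW.
..W...

Derivation:
Place W at (4,4); scan 8 dirs for brackets.
Dir NW: opp run (3,3) (2,2) (1,1), next='.' -> no flip
Dir N: first cell '.' (not opp) -> no flip
Dir NE: first cell '.' (not opp) -> no flip
Dir W: opp run (4,3) capped by W -> flip
Dir E: first cell '.' (not opp) -> no flip
Dir SW: first cell '.' (not opp) -> no flip
Dir S: first cell '.' (not opp) -> no flip
Dir SE: first cell '.' (not opp) -> no flip
All flips: (4,3)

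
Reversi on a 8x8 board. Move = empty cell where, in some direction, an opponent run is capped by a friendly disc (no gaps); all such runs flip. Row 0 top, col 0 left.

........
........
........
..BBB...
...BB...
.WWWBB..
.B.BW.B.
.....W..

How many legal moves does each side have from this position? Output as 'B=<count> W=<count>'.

Answer: B=6 W=12

Derivation:
-- B to move --
(4,0): no bracket -> illegal
(4,1): flips 2 -> legal
(4,2): no bracket -> illegal
(5,0): flips 3 -> legal
(6,0): no bracket -> illegal
(6,2): flips 1 -> legal
(6,5): flips 1 -> legal
(7,3): flips 1 -> legal
(7,4): flips 1 -> legal
(7,6): no bracket -> illegal
B mobility = 6
-- W to move --
(2,1): no bracket -> illegal
(2,2): no bracket -> illegal
(2,3): flips 2 -> legal
(2,4): flips 3 -> legal
(2,5): flips 2 -> legal
(3,1): no bracket -> illegal
(3,5): flips 1 -> legal
(4,1): no bracket -> illegal
(4,2): no bracket -> illegal
(4,5): no bracket -> illegal
(4,6): flips 1 -> legal
(5,0): no bracket -> illegal
(5,6): flips 2 -> legal
(5,7): flips 1 -> legal
(6,0): no bracket -> illegal
(6,2): flips 1 -> legal
(6,5): no bracket -> illegal
(6,7): no bracket -> illegal
(7,0): flips 1 -> legal
(7,1): flips 1 -> legal
(7,2): no bracket -> illegal
(7,3): flips 1 -> legal
(7,4): flips 1 -> legal
(7,6): no bracket -> illegal
(7,7): no bracket -> illegal
W mobility = 12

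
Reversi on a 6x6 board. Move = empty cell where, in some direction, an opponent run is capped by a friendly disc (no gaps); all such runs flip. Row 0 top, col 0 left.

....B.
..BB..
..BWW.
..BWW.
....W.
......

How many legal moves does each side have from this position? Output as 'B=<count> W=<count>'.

Answer: B=6 W=7

Derivation:
-- B to move --
(1,4): flips 1 -> legal
(1,5): no bracket -> illegal
(2,5): flips 2 -> legal
(3,5): flips 3 -> legal
(4,2): no bracket -> illegal
(4,3): flips 2 -> legal
(4,5): flips 2 -> legal
(5,3): no bracket -> illegal
(5,4): no bracket -> illegal
(5,5): flips 2 -> legal
B mobility = 6
-- W to move --
(0,1): flips 1 -> legal
(0,2): flips 1 -> legal
(0,3): flips 1 -> legal
(0,5): no bracket -> illegal
(1,1): flips 1 -> legal
(1,4): no bracket -> illegal
(1,5): no bracket -> illegal
(2,1): flips 1 -> legal
(3,1): flips 1 -> legal
(4,1): flips 1 -> legal
(4,2): no bracket -> illegal
(4,3): no bracket -> illegal
W mobility = 7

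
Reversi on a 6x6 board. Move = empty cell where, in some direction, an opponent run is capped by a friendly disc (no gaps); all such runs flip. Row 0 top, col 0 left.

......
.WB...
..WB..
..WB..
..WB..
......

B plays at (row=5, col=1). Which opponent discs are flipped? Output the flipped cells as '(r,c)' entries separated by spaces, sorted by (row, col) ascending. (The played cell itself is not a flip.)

Dir NW: first cell '.' (not opp) -> no flip
Dir N: first cell '.' (not opp) -> no flip
Dir NE: opp run (4,2) capped by B -> flip
Dir W: first cell '.' (not opp) -> no flip
Dir E: first cell '.' (not opp) -> no flip
Dir SW: edge -> no flip
Dir S: edge -> no flip
Dir SE: edge -> no flip

Answer: (4,2)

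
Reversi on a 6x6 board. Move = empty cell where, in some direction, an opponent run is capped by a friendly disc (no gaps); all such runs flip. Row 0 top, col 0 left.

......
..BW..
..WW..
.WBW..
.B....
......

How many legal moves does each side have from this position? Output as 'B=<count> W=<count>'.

Answer: B=4 W=6

Derivation:
-- B to move --
(0,2): no bracket -> illegal
(0,3): no bracket -> illegal
(0,4): no bracket -> illegal
(1,1): no bracket -> illegal
(1,4): flips 2 -> legal
(2,0): no bracket -> illegal
(2,1): flips 1 -> legal
(2,4): no bracket -> illegal
(3,0): flips 1 -> legal
(3,4): flips 2 -> legal
(4,0): no bracket -> illegal
(4,2): no bracket -> illegal
(4,3): no bracket -> illegal
(4,4): no bracket -> illegal
B mobility = 4
-- W to move --
(0,1): flips 1 -> legal
(0,2): flips 1 -> legal
(0,3): no bracket -> illegal
(1,1): flips 1 -> legal
(2,1): no bracket -> illegal
(3,0): no bracket -> illegal
(4,0): no bracket -> illegal
(4,2): flips 1 -> legal
(4,3): no bracket -> illegal
(5,0): flips 2 -> legal
(5,1): flips 1 -> legal
(5,2): no bracket -> illegal
W mobility = 6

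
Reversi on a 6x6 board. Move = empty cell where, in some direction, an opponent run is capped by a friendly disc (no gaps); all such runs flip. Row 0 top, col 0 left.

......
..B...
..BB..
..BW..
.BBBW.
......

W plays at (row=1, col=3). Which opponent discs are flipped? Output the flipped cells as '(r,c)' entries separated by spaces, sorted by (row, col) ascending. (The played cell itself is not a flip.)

Dir NW: first cell '.' (not opp) -> no flip
Dir N: first cell '.' (not opp) -> no flip
Dir NE: first cell '.' (not opp) -> no flip
Dir W: opp run (1,2), next='.' -> no flip
Dir E: first cell '.' (not opp) -> no flip
Dir SW: opp run (2,2), next='.' -> no flip
Dir S: opp run (2,3) capped by W -> flip
Dir SE: first cell '.' (not opp) -> no flip

Answer: (2,3)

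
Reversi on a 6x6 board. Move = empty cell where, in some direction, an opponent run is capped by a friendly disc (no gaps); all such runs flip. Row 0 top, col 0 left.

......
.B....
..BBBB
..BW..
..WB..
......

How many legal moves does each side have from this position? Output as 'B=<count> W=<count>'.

-- B to move --
(3,1): no bracket -> illegal
(3,4): flips 1 -> legal
(4,1): flips 1 -> legal
(4,4): flips 1 -> legal
(5,1): flips 2 -> legal
(5,2): flips 1 -> legal
(5,3): no bracket -> illegal
B mobility = 5
-- W to move --
(0,0): flips 2 -> legal
(0,1): no bracket -> illegal
(0,2): no bracket -> illegal
(1,0): no bracket -> illegal
(1,2): flips 2 -> legal
(1,3): flips 1 -> legal
(1,4): no bracket -> illegal
(1,5): flips 1 -> legal
(2,0): no bracket -> illegal
(2,1): no bracket -> illegal
(3,1): flips 1 -> legal
(3,4): no bracket -> illegal
(3,5): no bracket -> illegal
(4,1): no bracket -> illegal
(4,4): flips 1 -> legal
(5,2): no bracket -> illegal
(5,3): flips 1 -> legal
(5,4): no bracket -> illegal
W mobility = 7

Answer: B=5 W=7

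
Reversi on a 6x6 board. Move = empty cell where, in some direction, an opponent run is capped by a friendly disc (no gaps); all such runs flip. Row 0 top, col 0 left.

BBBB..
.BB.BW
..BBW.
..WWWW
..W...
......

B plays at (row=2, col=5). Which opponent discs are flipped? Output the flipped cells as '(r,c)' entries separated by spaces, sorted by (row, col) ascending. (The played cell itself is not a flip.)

Answer: (2,4)

Derivation:
Dir NW: first cell 'B' (not opp) -> no flip
Dir N: opp run (1,5), next='.' -> no flip
Dir NE: edge -> no flip
Dir W: opp run (2,4) capped by B -> flip
Dir E: edge -> no flip
Dir SW: opp run (3,4), next='.' -> no flip
Dir S: opp run (3,5), next='.' -> no flip
Dir SE: edge -> no flip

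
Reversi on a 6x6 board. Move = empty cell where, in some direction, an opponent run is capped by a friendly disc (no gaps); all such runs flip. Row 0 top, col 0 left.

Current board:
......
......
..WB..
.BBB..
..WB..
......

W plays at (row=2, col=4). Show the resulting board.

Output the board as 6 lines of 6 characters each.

Place W at (2,4); scan 8 dirs for brackets.
Dir NW: first cell '.' (not opp) -> no flip
Dir N: first cell '.' (not opp) -> no flip
Dir NE: first cell '.' (not opp) -> no flip
Dir W: opp run (2,3) capped by W -> flip
Dir E: first cell '.' (not opp) -> no flip
Dir SW: opp run (3,3) capped by W -> flip
Dir S: first cell '.' (not opp) -> no flip
Dir SE: first cell '.' (not opp) -> no flip
All flips: (2,3) (3,3)

Answer: ......
......
..WWW.
.BBW..
..WB..
......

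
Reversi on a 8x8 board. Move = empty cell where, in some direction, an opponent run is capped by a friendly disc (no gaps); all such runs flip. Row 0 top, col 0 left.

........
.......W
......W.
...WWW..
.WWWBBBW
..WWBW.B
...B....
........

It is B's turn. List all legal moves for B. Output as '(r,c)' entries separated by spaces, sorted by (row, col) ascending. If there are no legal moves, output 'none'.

Answer: (2,2) (2,3) (2,4) (2,5) (3,0) (3,2) (3,7) (4,0) (5,1) (5,6) (6,2) (6,4) (6,5) (6,6)

Derivation:
(0,6): no bracket -> illegal
(0,7): no bracket -> illegal
(1,5): no bracket -> illegal
(1,6): no bracket -> illegal
(2,2): flips 1 -> legal
(2,3): flips 4 -> legal
(2,4): flips 2 -> legal
(2,5): flips 1 -> legal
(2,7): no bracket -> illegal
(3,0): flips 2 -> legal
(3,1): no bracket -> illegal
(3,2): flips 1 -> legal
(3,6): no bracket -> illegal
(3,7): flips 1 -> legal
(4,0): flips 3 -> legal
(5,0): no bracket -> illegal
(5,1): flips 2 -> legal
(5,6): flips 1 -> legal
(6,1): no bracket -> illegal
(6,2): flips 1 -> legal
(6,4): flips 1 -> legal
(6,5): flips 1 -> legal
(6,6): flips 1 -> legal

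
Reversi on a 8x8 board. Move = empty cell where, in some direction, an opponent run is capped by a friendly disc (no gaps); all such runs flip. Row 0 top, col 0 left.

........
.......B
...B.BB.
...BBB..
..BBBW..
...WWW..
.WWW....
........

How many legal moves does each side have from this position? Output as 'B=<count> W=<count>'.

-- B to move --
(3,6): no bracket -> illegal
(4,6): flips 1 -> legal
(5,0): no bracket -> illegal
(5,1): no bracket -> illegal
(5,2): no bracket -> illegal
(5,6): flips 1 -> legal
(6,0): no bracket -> illegal
(6,4): flips 2 -> legal
(6,5): flips 3 -> legal
(6,6): flips 1 -> legal
(7,0): no bracket -> illegal
(7,1): flips 2 -> legal
(7,2): no bracket -> illegal
(7,3): flips 2 -> legal
(7,4): no bracket -> illegal
B mobility = 7
-- W to move --
(0,6): no bracket -> illegal
(0,7): no bracket -> illegal
(1,2): flips 2 -> legal
(1,3): flips 3 -> legal
(1,4): no bracket -> illegal
(1,5): flips 2 -> legal
(1,6): no bracket -> illegal
(2,2): flips 2 -> legal
(2,4): flips 2 -> legal
(2,7): no bracket -> illegal
(3,1): flips 1 -> legal
(3,2): flips 1 -> legal
(3,6): no bracket -> illegal
(3,7): no bracket -> illegal
(4,1): flips 3 -> legal
(4,6): no bracket -> illegal
(5,1): no bracket -> illegal
(5,2): no bracket -> illegal
W mobility = 8

Answer: B=7 W=8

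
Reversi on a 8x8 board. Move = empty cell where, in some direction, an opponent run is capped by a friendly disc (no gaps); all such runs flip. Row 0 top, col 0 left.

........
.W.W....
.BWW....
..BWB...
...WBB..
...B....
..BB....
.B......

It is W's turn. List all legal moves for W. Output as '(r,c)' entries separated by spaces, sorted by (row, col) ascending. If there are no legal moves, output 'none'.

Answer: (1,0) (2,0) (2,5) (3,1) (3,5) (4,1) (4,2) (4,6) (5,5) (5,6) (7,3)

Derivation:
(1,0): flips 2 -> legal
(1,2): no bracket -> illegal
(2,0): flips 1 -> legal
(2,4): no bracket -> illegal
(2,5): flips 1 -> legal
(3,0): no bracket -> illegal
(3,1): flips 2 -> legal
(3,5): flips 1 -> legal
(3,6): no bracket -> illegal
(4,1): flips 1 -> legal
(4,2): flips 1 -> legal
(4,6): flips 2 -> legal
(5,1): no bracket -> illegal
(5,2): no bracket -> illegal
(5,4): no bracket -> illegal
(5,5): flips 1 -> legal
(5,6): flips 2 -> legal
(6,0): no bracket -> illegal
(6,1): no bracket -> illegal
(6,4): no bracket -> illegal
(7,0): no bracket -> illegal
(7,2): no bracket -> illegal
(7,3): flips 2 -> legal
(7,4): no bracket -> illegal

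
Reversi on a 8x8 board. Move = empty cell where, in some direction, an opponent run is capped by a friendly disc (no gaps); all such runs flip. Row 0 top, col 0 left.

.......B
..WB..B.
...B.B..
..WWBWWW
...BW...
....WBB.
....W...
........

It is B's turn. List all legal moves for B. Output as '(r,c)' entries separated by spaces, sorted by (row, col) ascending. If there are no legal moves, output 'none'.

(0,1): flips 1 -> legal
(0,2): no bracket -> illegal
(0,3): no bracket -> illegal
(1,1): flips 1 -> legal
(2,1): flips 1 -> legal
(2,2): flips 2 -> legal
(2,4): no bracket -> illegal
(2,6): no bracket -> illegal
(2,7): no bracket -> illegal
(3,1): flips 2 -> legal
(4,1): flips 1 -> legal
(4,2): no bracket -> illegal
(4,5): flips 2 -> legal
(4,6): no bracket -> illegal
(4,7): flips 1 -> legal
(5,3): flips 1 -> legal
(6,3): no bracket -> illegal
(6,5): flips 1 -> legal
(7,3): flips 1 -> legal
(7,4): flips 3 -> legal
(7,5): no bracket -> illegal

Answer: (0,1) (1,1) (2,1) (2,2) (3,1) (4,1) (4,5) (4,7) (5,3) (6,5) (7,3) (7,4)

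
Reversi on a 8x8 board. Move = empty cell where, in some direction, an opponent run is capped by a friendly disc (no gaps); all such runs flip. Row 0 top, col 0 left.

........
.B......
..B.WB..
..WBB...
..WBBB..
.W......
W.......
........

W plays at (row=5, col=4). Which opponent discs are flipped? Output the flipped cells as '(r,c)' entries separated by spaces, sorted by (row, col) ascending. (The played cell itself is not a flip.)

Answer: (3,4) (4,3) (4,4)

Derivation:
Dir NW: opp run (4,3) capped by W -> flip
Dir N: opp run (4,4) (3,4) capped by W -> flip
Dir NE: opp run (4,5), next='.' -> no flip
Dir W: first cell '.' (not opp) -> no flip
Dir E: first cell '.' (not opp) -> no flip
Dir SW: first cell '.' (not opp) -> no flip
Dir S: first cell '.' (not opp) -> no flip
Dir SE: first cell '.' (not opp) -> no flip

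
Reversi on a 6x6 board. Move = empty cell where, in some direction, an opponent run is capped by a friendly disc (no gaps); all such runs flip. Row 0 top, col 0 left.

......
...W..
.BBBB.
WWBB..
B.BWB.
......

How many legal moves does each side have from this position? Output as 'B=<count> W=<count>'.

Answer: B=7 W=9

Derivation:
-- B to move --
(0,2): flips 1 -> legal
(0,3): flips 1 -> legal
(0,4): flips 1 -> legal
(1,2): no bracket -> illegal
(1,4): no bracket -> illegal
(2,0): flips 2 -> legal
(3,4): no bracket -> illegal
(4,1): flips 1 -> legal
(5,2): no bracket -> illegal
(5,3): flips 1 -> legal
(5,4): flips 1 -> legal
B mobility = 7
-- W to move --
(1,0): flips 2 -> legal
(1,1): flips 1 -> legal
(1,2): flips 1 -> legal
(1,4): no bracket -> illegal
(1,5): no bracket -> illegal
(2,0): no bracket -> illegal
(2,5): no bracket -> illegal
(3,4): flips 2 -> legal
(3,5): flips 1 -> legal
(4,1): flips 1 -> legal
(4,5): flips 1 -> legal
(5,0): flips 1 -> legal
(5,1): no bracket -> illegal
(5,2): no bracket -> illegal
(5,3): flips 1 -> legal
(5,4): no bracket -> illegal
(5,5): no bracket -> illegal
W mobility = 9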